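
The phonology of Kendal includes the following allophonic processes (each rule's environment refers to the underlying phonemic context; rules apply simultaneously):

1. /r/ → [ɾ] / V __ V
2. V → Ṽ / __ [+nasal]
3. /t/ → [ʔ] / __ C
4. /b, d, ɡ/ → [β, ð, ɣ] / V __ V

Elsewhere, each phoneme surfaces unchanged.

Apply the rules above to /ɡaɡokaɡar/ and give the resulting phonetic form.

[ɡaɣokaɣar]

/ɡ/ (word-initial) fails the environment for rule 4, so it stays [ɡ].
/a/ (between /ɡ/ and /ɡ/): rule 2 targets it, but not before a nasal consonant → unchanged [a].
/ɡ/ — between /a/ and /o/, between two vowels — surfaces as [ɣ] (rule 4).
/o/ (between /ɡ/ and /k/) is in the target of rule 2 but the environment (before a nasal consonant) is not met → [o].
/k/ (between /o/ and /a/): no rule targets it → [k].
/a/ (between /k/ and /ɡ/) is in the target of rule 2 but the environment (before a nasal consonant) is not met → [a].
/ɡ/ — between /a/ and /a/, between two vowels — surfaces as [ɣ] (rule 4).
/a/ (between /ɡ/ and /r/): rule 2 targets it, but not before a nasal consonant → unchanged [a].
/r/ (word-final): rule 1 targets it, but not between two vowels → unchanged [r].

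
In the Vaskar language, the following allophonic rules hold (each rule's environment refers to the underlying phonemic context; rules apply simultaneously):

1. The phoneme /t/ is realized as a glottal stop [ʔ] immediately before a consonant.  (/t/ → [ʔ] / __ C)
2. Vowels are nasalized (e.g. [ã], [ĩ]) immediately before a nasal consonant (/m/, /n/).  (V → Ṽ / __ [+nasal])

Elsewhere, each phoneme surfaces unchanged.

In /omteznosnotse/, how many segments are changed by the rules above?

2

Segments that undergo a rule: /o/ → [õ] (rule 2); /t/ → [ʔ] (rule 1).
All other segments surface unchanged.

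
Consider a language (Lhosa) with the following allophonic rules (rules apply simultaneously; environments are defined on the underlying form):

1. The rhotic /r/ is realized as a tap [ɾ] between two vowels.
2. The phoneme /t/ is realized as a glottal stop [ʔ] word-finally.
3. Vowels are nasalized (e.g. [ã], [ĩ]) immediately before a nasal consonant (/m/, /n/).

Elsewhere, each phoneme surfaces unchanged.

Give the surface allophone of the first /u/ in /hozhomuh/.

[u]

/u/ — between /m/ and /h/; rule 3 does not apply here → [u].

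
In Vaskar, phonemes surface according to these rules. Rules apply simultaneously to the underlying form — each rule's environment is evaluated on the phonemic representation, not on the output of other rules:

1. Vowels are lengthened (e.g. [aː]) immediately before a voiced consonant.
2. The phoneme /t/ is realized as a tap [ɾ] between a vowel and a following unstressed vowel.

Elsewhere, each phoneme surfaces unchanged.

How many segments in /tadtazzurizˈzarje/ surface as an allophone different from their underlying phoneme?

Segments that undergo a rule: /a/ → [aː] (rule 1); /a/ → [aː] (rule 1); /u/ → [uː] (rule 1); /i/ → [iː] (rule 1); /a/ → [aː] (rule 1).
All other segments surface unchanged.

5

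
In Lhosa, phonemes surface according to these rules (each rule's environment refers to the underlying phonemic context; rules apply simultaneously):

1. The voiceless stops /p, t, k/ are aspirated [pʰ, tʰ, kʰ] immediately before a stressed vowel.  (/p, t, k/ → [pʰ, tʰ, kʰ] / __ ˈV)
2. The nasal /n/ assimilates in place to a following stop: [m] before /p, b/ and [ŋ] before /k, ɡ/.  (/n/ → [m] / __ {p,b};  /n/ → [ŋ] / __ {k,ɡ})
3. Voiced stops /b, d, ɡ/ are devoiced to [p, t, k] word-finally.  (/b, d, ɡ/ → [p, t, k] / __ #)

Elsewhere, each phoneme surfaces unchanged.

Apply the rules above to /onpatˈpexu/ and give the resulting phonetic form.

/o/ (word-initial) is unaffected → [o].
/n/ meets the environment for rule 2 (before a labial or velar stop) → [m].
/p/ (between /n/ and /a/) is in the target of rule 1 but the environment (immediately before a stressed vowel) is not met → [p].
/a/ (between /p/ and /t/): no rule targets it → [a].
/t/ (between /a/ and /p/) fails the environment for rule 1, so it stays [t].
/p/ (between /t/ and /e/): immediately before a stressed vowel, so rule 1 applies → [pʰ].
/e/ stays [e].
/x/ (between /e/ and /u/): no rule targets it → [x].
/u/ (word-final) is unaffected → [u].

[ompatˈpʰexu]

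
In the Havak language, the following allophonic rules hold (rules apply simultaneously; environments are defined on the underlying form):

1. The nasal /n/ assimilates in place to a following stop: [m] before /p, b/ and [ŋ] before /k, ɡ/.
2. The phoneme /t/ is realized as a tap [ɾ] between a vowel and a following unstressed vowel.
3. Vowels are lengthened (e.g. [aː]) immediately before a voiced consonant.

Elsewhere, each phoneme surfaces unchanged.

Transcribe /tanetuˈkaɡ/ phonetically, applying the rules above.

[taːneɾuˈkaːɡ]

/t/ — word-initial; rule 2 does not apply here → [t].
/a/ meets the environment for rule 3 (before a voiced consonant) → [aː].
/n/ (between /a/ and /e/) fails the environment for rule 1, so it stays [n].
/e/ — between /n/ and /t/; rule 3 does not apply here → [e].
/t/ — between /e/ and /u/, between a vowel and a following unstressed vowel — surfaces as [ɾ] (rule 2).
/u/ (between /t/ and /k/) fails the environment for rule 3, so it stays [u].
/a/ (between /k/ and /ɡ/) occurs before a voiced consonant → [aː] by rule 3.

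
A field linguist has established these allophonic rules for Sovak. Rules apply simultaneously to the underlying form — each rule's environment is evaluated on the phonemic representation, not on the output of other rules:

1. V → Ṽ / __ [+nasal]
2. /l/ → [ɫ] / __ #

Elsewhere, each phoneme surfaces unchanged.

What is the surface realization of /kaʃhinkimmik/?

[kaʃhĩnkĩmmik]

/k/ (word-initial): no rule targets it → [k].
/a/ (between /k/ and /ʃ/): rule 1 targets it, but not before a nasal consonant → unchanged [a].
/ʃ/ stays [ʃ].
/h/ — not in any rule's target class → [h].
/i/ — between /h/ and /n/, before a nasal consonant — surfaces as [ĩ] (rule 1).
/n/ stays [n].
/k/ (between /n/ and /i/) is unaffected → [k].
/i/ (between /k/ and /m/) occurs before a nasal consonant → [ĩ] by rule 1.
/m/ stays [m].
/m/ — not in any rule's target class → [m].
/i/ (between /m/ and /k/): rule 1 targets it, but not before a nasal consonant → unchanged [i].
/k/ (word-final): no rule targets it → [k].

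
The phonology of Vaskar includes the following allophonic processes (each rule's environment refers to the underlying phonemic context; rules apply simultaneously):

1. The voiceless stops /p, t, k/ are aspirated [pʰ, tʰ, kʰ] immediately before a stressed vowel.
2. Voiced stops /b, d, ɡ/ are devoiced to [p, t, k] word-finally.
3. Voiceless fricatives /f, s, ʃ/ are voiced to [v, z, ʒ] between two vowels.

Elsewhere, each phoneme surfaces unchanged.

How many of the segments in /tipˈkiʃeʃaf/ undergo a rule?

3

Segments that undergo a rule: /k/ → [kʰ] (rule 1); /ʃ/ → [ʒ] (rule 3); /ʃ/ → [ʒ] (rule 3).
All other segments surface unchanged.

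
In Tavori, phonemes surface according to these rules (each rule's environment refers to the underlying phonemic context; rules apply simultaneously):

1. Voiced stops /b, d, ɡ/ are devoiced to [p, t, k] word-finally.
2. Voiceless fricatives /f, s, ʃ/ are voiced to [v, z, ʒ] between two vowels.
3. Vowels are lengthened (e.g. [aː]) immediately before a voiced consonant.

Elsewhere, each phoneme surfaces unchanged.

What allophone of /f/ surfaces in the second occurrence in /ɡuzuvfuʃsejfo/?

/f/ (between /j/ and /o/) is in the target of rule 2 but the environment (between two vowels) is not met → [f].

[f]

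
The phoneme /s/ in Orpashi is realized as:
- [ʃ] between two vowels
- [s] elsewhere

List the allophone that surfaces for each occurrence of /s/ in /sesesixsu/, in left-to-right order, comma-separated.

[s], [ʃ], [ʃ], [s]

Occurrence 1 (position 1): no conditioning environment matches → elsewhere allophone [s].
Occurrence 2 (position 3): between two vowels → [ʃ].
Occurrence 3 (position 5): between two vowels → [ʃ].
Occurrence 4 (position 8): no conditioning environment matches → elsewhere allophone [s].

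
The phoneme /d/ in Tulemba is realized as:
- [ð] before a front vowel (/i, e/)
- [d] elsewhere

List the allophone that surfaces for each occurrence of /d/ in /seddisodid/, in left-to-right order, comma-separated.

[d], [ð], [ð], [d]

Occurrence 1 (position 3): no conditioning environment matches → elsewhere allophone [d].
Occurrence 2 (position 4): before a front vowel (/i, e/) → [ð].
Occurrence 3 (position 8): before a front vowel (/i, e/) → [ð].
Occurrence 4 (position 10): no conditioning environment matches → elsewhere allophone [d].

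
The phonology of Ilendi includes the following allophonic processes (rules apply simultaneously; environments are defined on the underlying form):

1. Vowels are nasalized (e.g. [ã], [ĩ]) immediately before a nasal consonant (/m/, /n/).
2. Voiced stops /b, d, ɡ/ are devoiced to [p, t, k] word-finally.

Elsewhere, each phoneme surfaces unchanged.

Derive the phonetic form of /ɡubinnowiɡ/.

[ɡubĩnnowik]

/ɡ/ (word-initial): rule 2 targets it, but not word-finally → unchanged [ɡ].
/u/ (between /ɡ/ and /b/): rule 1 targets it, but not before a nasal consonant → unchanged [u].
/b/ (between /u/ and /i/) fails the environment for rule 2, so it stays [b].
/i/ (between /b/ and /n/) occurs before a nasal consonant → [ĩ] by rule 1.
/o/ — between /n/ and /w/; rule 1 does not apply here → [o].
/i/ (between /w/ and /ɡ/) is in the target of rule 1 but the environment (before a nasal consonant) is not met → [i].
/ɡ/ (word-final) occurs word-finally → [k] by rule 2.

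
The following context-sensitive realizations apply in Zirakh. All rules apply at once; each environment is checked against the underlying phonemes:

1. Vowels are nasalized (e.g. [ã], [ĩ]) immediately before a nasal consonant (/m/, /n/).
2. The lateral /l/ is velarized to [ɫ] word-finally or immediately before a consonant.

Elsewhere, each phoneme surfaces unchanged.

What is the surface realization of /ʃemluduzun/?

/ʃ/ stays [ʃ].
/e/ — between /ʃ/ and /m/, before a nasal consonant — surfaces as [ẽ] (rule 1).
/m/ stays [m].
/l/ (between /m/ and /u/) is in the target of rule 2 but the environment (word-finally or immediately before a consonant) is not met → [l].
/u/ — between /l/ and /d/; rule 1 does not apply here → [u].
/d/ (between /u/ and /u/): no rule targets it → [d].
/u/ (between /d/ and /z/) is in the target of rule 1 but the environment (before a nasal consonant) is not met → [u].
/z/ (between /u/ and /u/): no rule targets it → [z].
/u/ — between /z/ and /n/, before a nasal consonant — surfaces as [ũ] (rule 1).
/n/ stays [n].

[ʃẽmluduzũn]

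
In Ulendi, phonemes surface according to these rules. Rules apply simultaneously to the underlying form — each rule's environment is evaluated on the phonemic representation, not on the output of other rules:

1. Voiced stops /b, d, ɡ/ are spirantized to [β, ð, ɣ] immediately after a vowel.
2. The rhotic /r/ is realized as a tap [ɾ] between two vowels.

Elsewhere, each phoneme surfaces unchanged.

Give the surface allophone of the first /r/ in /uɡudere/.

/r/ (between /e/ and /e/) occurs between two vowels → [ɾ] by rule 2.

[ɾ]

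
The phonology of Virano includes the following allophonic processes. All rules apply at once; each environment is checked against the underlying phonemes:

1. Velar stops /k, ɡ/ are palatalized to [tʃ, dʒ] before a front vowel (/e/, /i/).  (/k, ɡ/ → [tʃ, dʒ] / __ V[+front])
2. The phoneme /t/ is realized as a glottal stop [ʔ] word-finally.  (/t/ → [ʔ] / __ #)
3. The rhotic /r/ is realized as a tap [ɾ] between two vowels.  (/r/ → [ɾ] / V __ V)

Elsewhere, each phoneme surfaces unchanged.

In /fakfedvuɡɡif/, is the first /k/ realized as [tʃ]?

No

/k/ — between /a/ and /f/; rule 1 does not apply here → [k].
The actual realization is [k], not [tʃ].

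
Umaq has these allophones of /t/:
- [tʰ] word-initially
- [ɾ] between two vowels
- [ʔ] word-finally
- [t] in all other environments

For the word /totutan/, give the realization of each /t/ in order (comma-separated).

Occurrence 1 (position 1): word-initially → [tʰ].
Occurrence 2 (position 3): between two vowels → [ɾ].
Occurrence 3 (position 5): between two vowels → [ɾ].

[tʰ], [ɾ], [ɾ]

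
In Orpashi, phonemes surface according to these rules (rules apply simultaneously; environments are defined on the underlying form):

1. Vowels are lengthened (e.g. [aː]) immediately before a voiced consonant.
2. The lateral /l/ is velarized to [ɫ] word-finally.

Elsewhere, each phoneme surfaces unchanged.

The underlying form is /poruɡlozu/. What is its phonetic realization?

/p/ (word-initial) is unaffected → [p].
/o/ (between /p/ and /r/) occurs before a voiced consonant → [oː] by rule 1.
/r/ — not in any rule's target class → [r].
/u/ (between /r/ and /ɡ/) occurs before a voiced consonant → [uː] by rule 1.
/ɡ/ stays [ɡ].
/l/ (between /ɡ/ and /o/) fails the environment for rule 2, so it stays [l].
/o/ meets the environment for rule 1 (before a voiced consonant) → [oː].
/z/ stays [z].
/u/ (word-final) fails the environment for rule 1, so it stays [u].

[poːruːɡloːzu]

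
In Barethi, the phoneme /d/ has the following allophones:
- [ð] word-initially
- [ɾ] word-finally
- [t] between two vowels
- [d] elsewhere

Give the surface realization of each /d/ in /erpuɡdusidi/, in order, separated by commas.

[d], [t]

Occurrence 1 (position 6): no conditioning environment matches → elsewhere allophone [d].
Occurrence 2 (position 10): between two vowels → [t].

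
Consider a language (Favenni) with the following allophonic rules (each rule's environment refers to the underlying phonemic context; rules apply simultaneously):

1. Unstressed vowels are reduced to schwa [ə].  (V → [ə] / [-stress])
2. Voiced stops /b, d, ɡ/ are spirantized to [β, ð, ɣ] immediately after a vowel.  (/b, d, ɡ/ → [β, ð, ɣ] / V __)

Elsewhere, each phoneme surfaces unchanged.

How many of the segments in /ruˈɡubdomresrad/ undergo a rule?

Segments that undergo a rule: /u/ → [ə] (rule 1); /ɡ/ → [ɣ] (rule 2); /b/ → [β] (rule 2); /o/ → [ə] (rule 1); /e/ → [ə] (rule 1); /a/ → [ə] (rule 1); /d/ → [ð] (rule 2).
All other segments surface unchanged.

7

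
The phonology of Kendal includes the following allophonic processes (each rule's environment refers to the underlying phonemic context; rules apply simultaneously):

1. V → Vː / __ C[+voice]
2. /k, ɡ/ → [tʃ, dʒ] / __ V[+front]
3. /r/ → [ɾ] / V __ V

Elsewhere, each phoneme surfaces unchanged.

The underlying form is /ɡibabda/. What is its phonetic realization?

[dʒiːbaːbda]

/ɡ/ meets the environment for rule 2 (before a front vowel) → [dʒ].
/i/ (between /ɡ/ and /b/) occurs before a voiced consonant → [iː] by rule 1.
/b/ (between /i/ and /a/): no rule targets it → [b].
/a/ meets the environment for rule 1 (before a voiced consonant) → [aː].
/b/ — not in any rule's target class → [b].
/d/ stays [d].
/a/ (word-final): rule 1 targets it, but not before a voiced consonant → unchanged [a].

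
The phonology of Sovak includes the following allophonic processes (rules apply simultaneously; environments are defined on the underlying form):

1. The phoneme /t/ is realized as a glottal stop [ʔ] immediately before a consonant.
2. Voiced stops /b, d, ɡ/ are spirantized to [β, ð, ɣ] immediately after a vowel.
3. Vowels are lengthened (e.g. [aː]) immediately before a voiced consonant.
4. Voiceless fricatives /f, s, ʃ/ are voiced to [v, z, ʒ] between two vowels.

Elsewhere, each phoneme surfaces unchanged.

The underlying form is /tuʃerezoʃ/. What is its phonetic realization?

[tuʒeːreːzoʃ]

/t/ (word-initial): rule 1 targets it, but not immediately before a consonant → unchanged [t].
/u/ — between /t/ and /ʃ/; rule 3 does not apply here → [u].
/ʃ/ (between /u/ and /e/): between two vowels, so rule 4 applies → [ʒ].
/e/ meets the environment for rule 3 (before a voiced consonant) → [eː].
/r/ (between /e/ and /e/) is unaffected → [r].
/e/ (between /r/ and /z/): before a voiced consonant, so rule 3 applies → [eː].
/z/ stays [z].
/o/ (between /z/ and /ʃ/) fails the environment for rule 3, so it stays [o].
/ʃ/ — word-final; rule 4 does not apply here → [ʃ].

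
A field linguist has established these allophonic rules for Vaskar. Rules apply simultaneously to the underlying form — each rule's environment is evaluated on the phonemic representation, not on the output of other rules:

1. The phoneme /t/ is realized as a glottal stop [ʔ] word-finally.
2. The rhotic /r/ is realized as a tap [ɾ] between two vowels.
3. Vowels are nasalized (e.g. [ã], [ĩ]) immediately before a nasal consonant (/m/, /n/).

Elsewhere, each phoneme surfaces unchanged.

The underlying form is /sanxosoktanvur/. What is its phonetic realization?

/a/ — between /s/ and /n/, before a nasal consonant — surfaces as [ã] (rule 3).
/o/ (between /x/ and /s/) fails the environment for rule 3, so it stays [o].
/o/ — between /s/ and /k/; rule 3 does not apply here → [o].
/t/ (between /k/ and /a/) is in the target of rule 1 but the environment (word-finally) is not met → [t].
/a/ — between /t/ and /n/, before a nasal consonant — surfaces as [ã] (rule 3).
/u/ (between /v/ and /r/) is in the target of rule 3 but the environment (before a nasal consonant) is not met → [u].
/r/ (word-final) fails the environment for rule 2, so it stays [r].

[sãnxosoktãnvur]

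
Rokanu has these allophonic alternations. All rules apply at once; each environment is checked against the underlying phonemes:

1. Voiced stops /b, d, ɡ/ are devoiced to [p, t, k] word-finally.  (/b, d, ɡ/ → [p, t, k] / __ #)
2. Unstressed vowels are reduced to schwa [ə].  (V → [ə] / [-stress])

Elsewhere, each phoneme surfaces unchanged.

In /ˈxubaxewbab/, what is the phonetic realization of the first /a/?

Rule 2 applies to /a/ (between /b/ and /x/: in an unstressed syllable) → [ə].

[ə]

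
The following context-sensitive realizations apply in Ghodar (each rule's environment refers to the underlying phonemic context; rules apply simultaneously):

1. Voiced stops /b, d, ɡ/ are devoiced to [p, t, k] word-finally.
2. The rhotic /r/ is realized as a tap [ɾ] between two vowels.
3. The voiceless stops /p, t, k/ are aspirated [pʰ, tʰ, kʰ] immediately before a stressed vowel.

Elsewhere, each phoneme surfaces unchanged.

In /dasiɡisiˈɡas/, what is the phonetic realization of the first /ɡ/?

/ɡ/ (between /i/ and /i/) is in the target of rule 1 but the environment (word-finally) is not met → [ɡ].

[ɡ]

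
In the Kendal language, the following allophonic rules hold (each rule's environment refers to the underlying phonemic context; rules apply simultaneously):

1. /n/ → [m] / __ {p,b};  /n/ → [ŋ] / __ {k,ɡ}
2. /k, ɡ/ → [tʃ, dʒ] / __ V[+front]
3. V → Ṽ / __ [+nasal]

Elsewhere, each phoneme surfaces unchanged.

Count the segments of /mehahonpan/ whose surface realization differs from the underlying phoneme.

3

Segments that undergo a rule: /o/ → [õ] (rule 3); /n/ → [m] (rule 1); /a/ → [ã] (rule 3).
All other segments surface unchanged.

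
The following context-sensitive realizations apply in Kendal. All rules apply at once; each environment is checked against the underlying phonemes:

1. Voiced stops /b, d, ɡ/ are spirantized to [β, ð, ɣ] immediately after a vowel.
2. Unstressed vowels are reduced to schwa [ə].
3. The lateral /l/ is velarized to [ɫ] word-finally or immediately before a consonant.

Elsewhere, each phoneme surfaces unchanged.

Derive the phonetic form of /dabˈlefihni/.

/d/ (word-initial): rule 1 targets it, but not immediately after a vowel → unchanged [d].
/a/ (between /d/ and /b/) occurs in an unstressed syllable → [ə] by rule 2.
/b/ (between /a/ and /l/) occurs immediately after a vowel → [β] by rule 1.
/l/ (between /b/ and /e/) fails the environment for rule 3, so it stays [l].
/e/ (between /l/ and /f/): rule 2 targets it, but not in an unstressed syllable → unchanged [e].
/f/ (between /e/ and /i/) is unaffected → [f].
/i/ (between /f/ and /h/) occurs in an unstressed syllable → [ə] by rule 2.
/h/ — not in any rule's target class → [h].
/n/ (between /h/ and /i/) is unaffected → [n].
Rule 2 applies to /i/ (word-final: in an unstressed syllable) → [ə].

[dəβˈlefəhnə]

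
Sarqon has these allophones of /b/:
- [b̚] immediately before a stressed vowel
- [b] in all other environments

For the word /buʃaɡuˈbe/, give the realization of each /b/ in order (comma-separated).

Occurrence 1 (position 1): no conditioning environment matches → elsewhere allophone [b].
Occurrence 2 (position 7): immediately before a stressed vowel → [b̚].

[b], [b̚]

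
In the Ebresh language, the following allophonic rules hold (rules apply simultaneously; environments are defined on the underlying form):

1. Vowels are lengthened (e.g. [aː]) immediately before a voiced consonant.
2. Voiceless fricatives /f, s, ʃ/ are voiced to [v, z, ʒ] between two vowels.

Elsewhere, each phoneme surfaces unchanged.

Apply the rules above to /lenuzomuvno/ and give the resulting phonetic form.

[leːnuːzoːmuːvno]

/l/ (word-initial): no rule targets it → [l].
Rule 1 applies to /e/ (between /l/ and /n/: before a voiced consonant) → [eː].
/n/ — not in any rule's target class → [n].
/u/ — between /n/ and /z/, before a voiced consonant — surfaces as [uː] (rule 1).
/z/ stays [z].
/o/ (between /z/ and /m/) occurs before a voiced consonant → [oː] by rule 1.
/m/ stays [m].
Rule 1 applies to /u/ (between /m/ and /v/: before a voiced consonant) → [uː].
/v/ — not in any rule's target class → [v].
/n/ — not in any rule's target class → [n].
/o/ (word-final): rule 1 targets it, but not before a voiced consonant → unchanged [o].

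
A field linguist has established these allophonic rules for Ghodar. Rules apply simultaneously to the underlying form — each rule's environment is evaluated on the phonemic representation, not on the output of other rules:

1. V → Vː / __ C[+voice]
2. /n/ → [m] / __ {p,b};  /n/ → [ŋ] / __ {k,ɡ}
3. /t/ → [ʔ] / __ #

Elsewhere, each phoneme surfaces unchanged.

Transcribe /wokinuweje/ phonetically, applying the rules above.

/o/ (between /w/ and /k/): rule 1 targets it, but not before a voiced consonant → unchanged [o].
/i/ (between /k/ and /n/): before a voiced consonant, so rule 1 applies → [iː].
/n/ (between /i/ and /u/) is in the target of rule 2 but the environment (before a labial or velar stop) is not met → [n].
Rule 1 applies to /u/ (between /n/ and /w/: before a voiced consonant) → [uː].
/e/ (between /w/ and /j/): before a voiced consonant, so rule 1 applies → [eː].
/e/ (word-final) fails the environment for rule 1, so it stays [e].

[wokiːnuːweːje]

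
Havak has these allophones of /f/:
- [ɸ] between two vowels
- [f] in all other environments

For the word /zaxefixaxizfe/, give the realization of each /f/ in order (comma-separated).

[ɸ], [f]

Occurrence 1 (position 5): between two vowels → [ɸ].
Occurrence 2 (position 12): no conditioning environment matches → elsewhere allophone [f].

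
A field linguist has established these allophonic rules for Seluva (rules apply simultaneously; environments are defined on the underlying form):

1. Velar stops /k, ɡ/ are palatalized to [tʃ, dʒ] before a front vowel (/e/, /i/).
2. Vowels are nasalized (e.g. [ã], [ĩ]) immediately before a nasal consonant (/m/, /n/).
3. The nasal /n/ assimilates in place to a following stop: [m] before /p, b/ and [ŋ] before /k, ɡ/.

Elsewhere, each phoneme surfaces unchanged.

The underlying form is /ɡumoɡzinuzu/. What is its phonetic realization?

[ɡũmoɡzĩnuzu]

/ɡ/ (word-initial) is in the target of rule 1 but the environment (before a front vowel) is not met → [ɡ].
/u/ (between /ɡ/ and /m/): before a nasal consonant, so rule 2 applies → [ũ].
/o/ (between /m/ and /ɡ/) is in the target of rule 2 but the environment (before a nasal consonant) is not met → [o].
/ɡ/ (between /o/ and /z/): rule 1 targets it, but not before a front vowel → unchanged [ɡ].
Rule 2 applies to /i/ (between /z/ and /n/: before a nasal consonant) → [ĩ].
/n/ — between /i/ and /u/; rule 3 does not apply here → [n].
/u/ (between /n/ and /z/) fails the environment for rule 2, so it stays [u].
/u/ (word-final) is in the target of rule 2 but the environment (before a nasal consonant) is not met → [u].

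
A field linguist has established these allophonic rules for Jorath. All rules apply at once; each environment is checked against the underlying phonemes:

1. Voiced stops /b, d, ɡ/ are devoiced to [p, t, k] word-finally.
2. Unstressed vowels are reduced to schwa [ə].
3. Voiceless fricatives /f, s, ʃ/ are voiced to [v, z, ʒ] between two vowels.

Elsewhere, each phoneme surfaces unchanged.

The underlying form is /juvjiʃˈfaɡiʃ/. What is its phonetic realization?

/j/ stays [j].
/u/ (between /j/ and /v/) occurs in an unstressed syllable → [ə] by rule 2.
/v/ — not in any rule's target class → [v].
/j/ (between /v/ and /i/): no rule targets it → [j].
Rule 2 applies to /i/ (between /j/ and /ʃ/: in an unstressed syllable) → [ə].
/ʃ/ — between /i/ and /f/; rule 3 does not apply here → [ʃ].
/f/ (between /ʃ/ and /a/) is in the target of rule 3 but the environment (between two vowels) is not met → [f].
/a/ — between /f/ and /ɡ/; rule 2 does not apply here → [a].
/ɡ/ (between /a/ and /i/): rule 1 targets it, but not word-finally → unchanged [ɡ].
/i/ — between /ɡ/ and /ʃ/, in an unstressed syllable — surfaces as [ə] (rule 2).
/ʃ/ (word-final) fails the environment for rule 3, so it stays [ʃ].

[jəvjəʃˈfaɡəʃ]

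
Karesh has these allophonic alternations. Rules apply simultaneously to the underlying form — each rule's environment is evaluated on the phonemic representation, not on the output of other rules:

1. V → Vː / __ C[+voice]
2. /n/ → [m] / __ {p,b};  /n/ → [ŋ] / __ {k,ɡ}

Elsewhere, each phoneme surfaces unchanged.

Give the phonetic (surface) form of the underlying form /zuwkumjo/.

Rule 1 applies to /u/ (between /z/ and /w/: before a voiced consonant) → [uː].
/u/ — between /k/ and /m/, before a voiced consonant — surfaces as [uː] (rule 1).
/o/ (word-final) fails the environment for rule 1, so it stays [o].

[zuːwkuːmjo]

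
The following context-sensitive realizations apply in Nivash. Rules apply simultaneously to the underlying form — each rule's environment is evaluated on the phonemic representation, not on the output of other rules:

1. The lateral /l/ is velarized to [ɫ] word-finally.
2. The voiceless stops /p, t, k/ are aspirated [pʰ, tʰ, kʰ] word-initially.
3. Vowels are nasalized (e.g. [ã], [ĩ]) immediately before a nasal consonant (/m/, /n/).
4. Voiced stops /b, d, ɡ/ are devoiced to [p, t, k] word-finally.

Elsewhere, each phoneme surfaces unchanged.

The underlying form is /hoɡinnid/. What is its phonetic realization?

/h/ stays [h].
/o/ (between /h/ and /ɡ/): rule 3 targets it, but not before a nasal consonant → unchanged [o].
/ɡ/ (between /o/ and /i/): rule 4 targets it, but not word-finally → unchanged [ɡ].
/i/ meets the environment for rule 3 (before a nasal consonant) → [ĩ].
/n/ stays [n].
/n/ stays [n].
/i/ (between /n/ and /d/) is in the target of rule 3 but the environment (before a nasal consonant) is not met → [i].
/d/ — word-final, word-finally — surfaces as [t] (rule 4).

[hoɡĩnnit]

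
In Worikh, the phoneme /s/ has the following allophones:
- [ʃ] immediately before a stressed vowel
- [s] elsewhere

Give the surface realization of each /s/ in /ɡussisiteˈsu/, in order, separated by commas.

[s], [s], [s], [ʃ]

Occurrence 1 (position 3): no conditioning environment matches → elsewhere allophone [s].
Occurrence 2 (position 4): no conditioning environment matches → elsewhere allophone [s].
Occurrence 3 (position 6): no conditioning environment matches → elsewhere allophone [s].
Occurrence 4 (position 10): immediately before a stressed vowel → [ʃ].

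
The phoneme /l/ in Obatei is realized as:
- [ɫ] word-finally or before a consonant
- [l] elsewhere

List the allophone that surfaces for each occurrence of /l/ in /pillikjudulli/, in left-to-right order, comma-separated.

Occurrence 1 (position 3): word-finally or before a consonant → [ɫ].
Occurrence 2 (position 4): no conditioning environment matches → elsewhere allophone [l].
Occurrence 3 (position 11): word-finally or before a consonant → [ɫ].
Occurrence 4 (position 12): no conditioning environment matches → elsewhere allophone [l].

[ɫ], [l], [ɫ], [l]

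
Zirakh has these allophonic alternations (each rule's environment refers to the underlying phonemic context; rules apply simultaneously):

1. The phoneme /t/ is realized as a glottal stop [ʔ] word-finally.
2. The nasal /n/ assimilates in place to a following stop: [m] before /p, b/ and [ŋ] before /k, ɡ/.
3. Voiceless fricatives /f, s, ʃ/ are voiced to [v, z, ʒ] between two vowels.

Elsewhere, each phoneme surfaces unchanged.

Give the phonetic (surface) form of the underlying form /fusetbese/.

[fuzetbeze]

/f/ — word-initial; rule 3 does not apply here → [f].
/u/ (between /f/ and /s/) is unaffected → [u].
/s/ meets the environment for rule 3 (between two vowels) → [z].
/e/ (between /s/ and /t/) is unaffected → [e].
/t/ (between /e/ and /b/) is in the target of rule 1 but the environment (word-finally) is not met → [t].
/b/ — not in any rule's target class → [b].
/e/ — not in any rule's target class → [e].
/s/ (between /e/ and /e/) occurs between two vowels → [z] by rule 3.
/e/ (word-final) is unaffected → [e].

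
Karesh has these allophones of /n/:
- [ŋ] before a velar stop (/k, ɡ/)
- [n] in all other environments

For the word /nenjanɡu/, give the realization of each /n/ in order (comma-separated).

Occurrence 1 (position 1): no conditioning environment matches → elsewhere allophone [n].
Occurrence 2 (position 3): no conditioning environment matches → elsewhere allophone [n].
Occurrence 3 (position 6): before a velar stop → [ŋ].

[n], [n], [ŋ]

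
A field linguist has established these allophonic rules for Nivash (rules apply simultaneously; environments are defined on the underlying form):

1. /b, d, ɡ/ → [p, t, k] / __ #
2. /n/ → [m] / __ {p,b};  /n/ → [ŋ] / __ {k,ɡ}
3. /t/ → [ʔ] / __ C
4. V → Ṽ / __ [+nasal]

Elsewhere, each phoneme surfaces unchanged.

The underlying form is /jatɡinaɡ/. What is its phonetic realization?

/j/ (word-initial) is unaffected → [j].
/a/ — between /j/ and /t/; rule 4 does not apply here → [a].
/t/ — between /a/ and /ɡ/, immediately before a consonant — surfaces as [ʔ] (rule 3).
/ɡ/ (between /t/ and /i/) fails the environment for rule 1, so it stays [ɡ].
/i/ (between /ɡ/ and /n/): before a nasal consonant, so rule 4 applies → [ĩ].
/n/ (between /i/ and /a/): rule 2 targets it, but not before a labial or velar stop → unchanged [n].
/a/ (between /n/ and /ɡ/) is in the target of rule 4 but the environment (before a nasal consonant) is not met → [a].
/ɡ/ meets the environment for rule 1 (word-finally) → [k].

[jaʔɡĩnak]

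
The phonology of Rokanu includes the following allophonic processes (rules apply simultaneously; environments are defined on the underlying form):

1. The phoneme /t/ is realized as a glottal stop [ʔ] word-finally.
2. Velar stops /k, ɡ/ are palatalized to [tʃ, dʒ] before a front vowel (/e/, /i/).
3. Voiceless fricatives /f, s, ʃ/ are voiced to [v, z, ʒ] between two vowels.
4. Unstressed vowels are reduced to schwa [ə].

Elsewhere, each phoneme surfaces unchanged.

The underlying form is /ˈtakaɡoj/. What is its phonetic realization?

/t/ — word-initial; rule 1 does not apply here → [t].
/a/ — between /t/ and /k/; rule 4 does not apply here → [a].
/k/ — between /a/ and /a/; rule 2 does not apply here → [k].
Rule 4 applies to /a/ (between /k/ and /ɡ/: in an unstressed syllable) → [ə].
/ɡ/ — between /a/ and /o/; rule 2 does not apply here → [ɡ].
/o/ (between /ɡ/ and /j/) occurs in an unstressed syllable → [ə] by rule 4.
/j/ — not in any rule's target class → [j].

[ˈtakəɡəj]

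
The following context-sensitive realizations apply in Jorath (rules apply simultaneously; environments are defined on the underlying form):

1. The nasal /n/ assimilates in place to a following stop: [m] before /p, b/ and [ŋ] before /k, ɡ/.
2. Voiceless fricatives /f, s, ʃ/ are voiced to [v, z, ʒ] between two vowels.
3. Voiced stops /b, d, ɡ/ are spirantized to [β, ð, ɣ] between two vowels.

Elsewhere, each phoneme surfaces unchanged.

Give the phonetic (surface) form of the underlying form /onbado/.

[ombaðo]

Rule 1 applies to /n/ (between /o/ and /b/: before a labial or velar stop) → [m].
/b/ (between /n/ and /a/) fails the environment for rule 3, so it stays [b].
/d/ (between /a/ and /o/) occurs between two vowels → [ð] by rule 3.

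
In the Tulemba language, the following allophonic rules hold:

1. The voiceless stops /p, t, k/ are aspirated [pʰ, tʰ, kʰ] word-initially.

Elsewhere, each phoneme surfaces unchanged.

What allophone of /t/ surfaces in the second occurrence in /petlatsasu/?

/t/ (between /a/ and /s/) fails the environment for rule 1, so it stays [t].

[t]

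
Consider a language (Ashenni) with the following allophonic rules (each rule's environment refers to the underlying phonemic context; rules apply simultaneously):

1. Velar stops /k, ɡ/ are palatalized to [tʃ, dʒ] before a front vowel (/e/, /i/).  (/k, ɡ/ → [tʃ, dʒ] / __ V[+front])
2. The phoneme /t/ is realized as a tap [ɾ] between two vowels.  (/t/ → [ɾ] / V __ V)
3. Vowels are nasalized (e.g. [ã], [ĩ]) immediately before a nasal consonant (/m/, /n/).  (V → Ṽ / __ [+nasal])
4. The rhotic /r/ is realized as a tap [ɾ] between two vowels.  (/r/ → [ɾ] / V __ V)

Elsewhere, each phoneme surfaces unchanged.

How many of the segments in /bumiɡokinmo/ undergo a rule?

Segments that undergo a rule: /u/ → [ũ] (rule 3); /k/ → [tʃ] (rule 1); /i/ → [ĩ] (rule 3).
All other segments surface unchanged.

3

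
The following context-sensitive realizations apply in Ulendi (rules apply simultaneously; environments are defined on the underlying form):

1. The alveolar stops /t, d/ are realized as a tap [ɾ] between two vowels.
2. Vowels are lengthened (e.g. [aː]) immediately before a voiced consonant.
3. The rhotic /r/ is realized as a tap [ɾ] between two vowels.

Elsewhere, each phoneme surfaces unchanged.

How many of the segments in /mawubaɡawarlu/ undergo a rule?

5

Segments that undergo a rule: /a/ → [aː] (rule 2); /u/ → [uː] (rule 2); /a/ → [aː] (rule 2); /a/ → [aː] (rule 2); /a/ → [aː] (rule 2).
All other segments surface unchanged.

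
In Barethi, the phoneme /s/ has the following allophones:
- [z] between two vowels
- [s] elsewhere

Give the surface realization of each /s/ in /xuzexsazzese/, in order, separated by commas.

Occurrence 1 (position 6): no conditioning environment matches → elsewhere allophone [s].
Occurrence 2 (position 11): between two vowels → [z].

[s], [z]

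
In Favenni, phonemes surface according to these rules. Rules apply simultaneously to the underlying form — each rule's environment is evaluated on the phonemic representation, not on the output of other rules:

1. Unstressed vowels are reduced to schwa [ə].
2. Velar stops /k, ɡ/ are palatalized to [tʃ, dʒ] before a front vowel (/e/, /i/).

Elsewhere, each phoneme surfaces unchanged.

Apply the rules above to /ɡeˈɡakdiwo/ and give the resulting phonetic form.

[dʒəˈɡakdəwə]

/ɡ/ (word-initial) occurs before a front vowel → [dʒ] by rule 2.
Rule 1 applies to /e/ (between /ɡ/ and /ɡ/: in an unstressed syllable) → [ə].
/ɡ/ (between /e/ and /a/) fails the environment for rule 2, so it stays [ɡ].
/a/ (between /ɡ/ and /k/) is in the target of rule 1 but the environment (in an unstressed syllable) is not met → [a].
/k/ — between /a/ and /d/; rule 2 does not apply here → [k].
/d/ — not in any rule's target class → [d].
/i/ — between /d/ and /w/, in an unstressed syllable — surfaces as [ə] (rule 1).
/w/ stays [w].
/o/ — word-final, in an unstressed syllable — surfaces as [ə] (rule 1).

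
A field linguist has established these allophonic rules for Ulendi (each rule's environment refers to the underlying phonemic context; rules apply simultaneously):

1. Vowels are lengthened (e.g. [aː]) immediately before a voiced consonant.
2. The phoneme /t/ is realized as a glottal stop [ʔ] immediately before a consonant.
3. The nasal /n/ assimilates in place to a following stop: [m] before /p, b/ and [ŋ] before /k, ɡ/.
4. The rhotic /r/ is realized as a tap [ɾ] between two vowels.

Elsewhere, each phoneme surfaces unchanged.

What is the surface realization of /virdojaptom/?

/v/ — not in any rule's target class → [v].
/i/ (between /v/ and /r/): before a voiced consonant, so rule 1 applies → [iː].
/r/ (between /i/ and /d/) is in the target of rule 4 but the environment (between two vowels) is not met → [r].
/d/ (between /r/ and /o/): no rule targets it → [d].
/o/ (between /d/ and /j/) occurs before a voiced consonant → [oː] by rule 1.
/j/ (between /o/ and /a/): no rule targets it → [j].
/a/ (between /j/ and /p/) is in the target of rule 1 but the environment (before a voiced consonant) is not met → [a].
/p/ stays [p].
/t/ (between /p/ and /o/) fails the environment for rule 2, so it stays [t].
Rule 1 applies to /o/ (between /t/ and /m/: before a voiced consonant) → [oː].
/m/ (word-final) is unaffected → [m].

[viːrdoːjaptoːm]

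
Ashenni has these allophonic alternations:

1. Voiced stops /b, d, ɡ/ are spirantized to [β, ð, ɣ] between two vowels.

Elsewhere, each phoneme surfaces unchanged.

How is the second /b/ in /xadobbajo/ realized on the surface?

/b/ (between /b/ and /a/) fails the environment for rule 1, so it stays [b].

[b]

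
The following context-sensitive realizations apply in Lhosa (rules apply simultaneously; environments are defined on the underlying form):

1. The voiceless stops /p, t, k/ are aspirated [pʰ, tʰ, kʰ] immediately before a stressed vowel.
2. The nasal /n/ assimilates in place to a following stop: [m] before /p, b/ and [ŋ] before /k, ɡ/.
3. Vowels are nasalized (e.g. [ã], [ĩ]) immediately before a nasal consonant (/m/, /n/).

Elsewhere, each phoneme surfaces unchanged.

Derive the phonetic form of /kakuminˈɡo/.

[kakũmĩŋˈɡo]

/k/ (word-initial) fails the environment for rule 1, so it stays [k].
/a/ (between /k/ and /k/) is in the target of rule 3 but the environment (before a nasal consonant) is not met → [a].
/k/ (between /a/ and /u/) fails the environment for rule 1, so it stays [k].
/u/ meets the environment for rule 3 (before a nasal consonant) → [ũ].
/i/ (between /m/ and /n/): before a nasal consonant, so rule 3 applies → [ĩ].
/n/ meets the environment for rule 2 (before a labial or velar stop) → [ŋ].
/o/ (word-final): rule 3 targets it, but not before a nasal consonant → unchanged [o].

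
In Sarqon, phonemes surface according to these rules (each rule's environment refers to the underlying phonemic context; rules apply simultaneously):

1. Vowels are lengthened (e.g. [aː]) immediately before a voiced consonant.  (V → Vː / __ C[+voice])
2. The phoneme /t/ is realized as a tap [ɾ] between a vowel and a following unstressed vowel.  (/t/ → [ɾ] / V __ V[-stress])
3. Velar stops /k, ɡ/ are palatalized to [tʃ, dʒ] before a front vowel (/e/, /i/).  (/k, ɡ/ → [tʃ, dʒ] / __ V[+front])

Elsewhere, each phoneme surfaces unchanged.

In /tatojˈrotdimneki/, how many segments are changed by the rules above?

Segments that undergo a rule: /t/ → [ɾ] (rule 2); /o/ → [oː] (rule 1); /i/ → [iː] (rule 1); /k/ → [tʃ] (rule 3).
All other segments surface unchanged.

4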